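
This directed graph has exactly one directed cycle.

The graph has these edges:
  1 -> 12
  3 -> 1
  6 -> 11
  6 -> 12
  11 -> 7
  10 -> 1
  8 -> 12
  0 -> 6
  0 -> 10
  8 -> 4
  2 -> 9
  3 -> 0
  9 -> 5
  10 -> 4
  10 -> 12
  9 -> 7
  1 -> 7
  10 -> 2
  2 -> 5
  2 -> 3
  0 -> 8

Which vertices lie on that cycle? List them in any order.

DFS with gray/black marking from 10:
10 gray
  1 gray
    12 gray
    12 black
    7 gray
    7 black
  1 black
  2 gray
    5 gray
    5 black
    9 gray
      9→7: 7 black — skip
      9→5: 5 black — skip
    9 black
    3 gray
      3→1: 1 black — skip
      0 gray
        6 gray
          11 gray
            11→7: 7 black — skip
          11 black
          6→12: 12 black — skip
        6 black
        0→10: 10 is gray → back edge
Back edge closes the cycle 10 → 2 → 3 → 0 → 10; its vertices are {0, 2, 3, 10}.

0, 2, 3, 10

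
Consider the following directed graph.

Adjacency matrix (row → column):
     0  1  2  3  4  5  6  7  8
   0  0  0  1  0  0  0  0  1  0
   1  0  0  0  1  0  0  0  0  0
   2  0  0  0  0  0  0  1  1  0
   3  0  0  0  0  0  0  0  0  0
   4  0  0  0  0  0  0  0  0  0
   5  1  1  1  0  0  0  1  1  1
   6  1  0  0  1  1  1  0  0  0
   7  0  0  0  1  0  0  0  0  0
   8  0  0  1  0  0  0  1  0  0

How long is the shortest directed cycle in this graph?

For each vertex v, BFS finds the shortest path from v back to v.
The shortest such closed walk is 5 → 6 → 5, length 2.

2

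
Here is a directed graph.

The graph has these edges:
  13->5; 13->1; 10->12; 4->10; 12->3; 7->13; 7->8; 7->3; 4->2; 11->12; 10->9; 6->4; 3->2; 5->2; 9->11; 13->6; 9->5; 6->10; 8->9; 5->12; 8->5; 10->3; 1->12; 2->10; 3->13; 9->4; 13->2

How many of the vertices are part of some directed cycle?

11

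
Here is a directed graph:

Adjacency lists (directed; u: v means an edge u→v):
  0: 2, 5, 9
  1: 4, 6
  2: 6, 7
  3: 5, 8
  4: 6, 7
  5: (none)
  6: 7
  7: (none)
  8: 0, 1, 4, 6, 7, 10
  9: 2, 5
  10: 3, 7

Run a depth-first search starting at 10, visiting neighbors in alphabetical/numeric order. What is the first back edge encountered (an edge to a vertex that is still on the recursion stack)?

8→10

DFS from 10 (visiting neighbors in alphabetical/numeric order); mark gray on enter, black on exit:
10 gray
  3 gray
    5 gray
    5 black
    8 gray
      0 gray
        2 gray
          6 gray
            7 gray
            7 black
          6 black
          2→7: 7 black — skip
        2 black
        0→5: 5 black — skip
        9 gray
          9→2: 2 black — skip
          9→5: 5 black — skip
        9 black
      0 black
      1 gray
        4 gray
          4→6: 6 black — skip
          4→7: 7 black — skip
        4 black
        1→6: 6 black — skip
      1 black
      8→4: 4 black — skip
      8→6: 6 black — skip
      8→7: 7 black — skip
      8→10: 10 is gray → back edge
First back edge: 8 → 10.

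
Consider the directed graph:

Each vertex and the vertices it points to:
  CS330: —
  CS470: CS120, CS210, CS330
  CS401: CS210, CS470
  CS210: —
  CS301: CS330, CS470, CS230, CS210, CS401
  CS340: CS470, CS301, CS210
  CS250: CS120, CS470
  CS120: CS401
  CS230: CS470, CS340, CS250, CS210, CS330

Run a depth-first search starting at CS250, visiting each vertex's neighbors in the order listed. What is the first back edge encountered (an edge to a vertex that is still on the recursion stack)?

CS470→CS120

DFS from CS250 (visiting each vertex's neighbors in the order listed); mark gray on enter, black on exit:
CS250 gray
  CS120 gray
    CS401 gray
      CS210 gray
      CS210 black
      CS470 gray
        CS470→CS120: CS120 is gray → back edge
First back edge: CS470 → CS120.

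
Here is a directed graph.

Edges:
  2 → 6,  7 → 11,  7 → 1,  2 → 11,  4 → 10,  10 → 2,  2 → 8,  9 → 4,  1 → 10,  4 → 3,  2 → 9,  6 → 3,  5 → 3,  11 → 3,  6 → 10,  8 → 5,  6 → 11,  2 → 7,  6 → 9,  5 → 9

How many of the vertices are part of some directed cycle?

A vertex is on a directed cycle iff it belongs to a strongly connected component of size ≥ 2 (or has a self-loop).
The vertices on cycles are {1, 2, 4, 5, 6, 7, 8, 9, 10} — 9 in total.

9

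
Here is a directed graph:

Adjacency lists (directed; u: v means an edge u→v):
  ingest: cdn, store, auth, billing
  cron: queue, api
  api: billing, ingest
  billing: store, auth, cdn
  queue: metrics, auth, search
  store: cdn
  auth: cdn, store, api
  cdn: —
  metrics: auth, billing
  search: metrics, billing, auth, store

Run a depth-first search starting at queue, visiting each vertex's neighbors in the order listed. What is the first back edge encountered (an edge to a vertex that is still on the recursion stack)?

DFS from queue (visiting each vertex's neighbors in the order listed); mark gray on enter, black on exit:
queue gray
  metrics gray
    auth gray
      cdn gray
      cdn black
      store gray
        store→cdn: cdn black — skip
      store black
      api gray
        billing gray
          billing→store: store black — skip
          billing→auth: auth is gray → back edge
First back edge: billing → auth.

billing->auth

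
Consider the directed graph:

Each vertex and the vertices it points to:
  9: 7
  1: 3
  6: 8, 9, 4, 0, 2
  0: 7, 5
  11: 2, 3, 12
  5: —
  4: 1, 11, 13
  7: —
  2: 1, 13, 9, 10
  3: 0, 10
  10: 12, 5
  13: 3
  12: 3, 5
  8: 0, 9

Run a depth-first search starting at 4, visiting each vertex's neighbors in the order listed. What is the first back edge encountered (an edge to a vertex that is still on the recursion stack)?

12->3

DFS from 4 (visiting each vertex's neighbors in the order listed); mark gray on enter, black on exit:
4 gray
  1 gray
    3 gray
      0 gray
        7 gray
        7 black
        5 gray
        5 black
      0 black
      10 gray
        12 gray
          12→3: 3 is gray → back edge
First back edge: 12 → 3.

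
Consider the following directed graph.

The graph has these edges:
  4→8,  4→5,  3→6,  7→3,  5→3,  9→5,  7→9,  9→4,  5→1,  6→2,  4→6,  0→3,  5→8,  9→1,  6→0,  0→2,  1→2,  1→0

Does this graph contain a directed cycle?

Yes

DFS with white/gray/black marking, starting from 0:
0 gray
  2 gray
  2 black
  3 gray
    6 gray
      6→0: 0 is gray → back edge
Back edge found, so a cycle exists: 0 → 3 → 6 → 0.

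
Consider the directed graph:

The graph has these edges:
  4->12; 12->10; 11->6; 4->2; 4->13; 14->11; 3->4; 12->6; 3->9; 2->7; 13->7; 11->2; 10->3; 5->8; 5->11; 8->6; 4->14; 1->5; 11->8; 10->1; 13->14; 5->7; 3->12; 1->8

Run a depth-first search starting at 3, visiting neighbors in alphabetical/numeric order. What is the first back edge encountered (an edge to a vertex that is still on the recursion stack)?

10→3

DFS from 3 (visiting neighbors in alphabetical/numeric order); mark gray on enter, black on exit:
3 gray
  4 gray
    2 gray
      7 gray
      7 black
    2 black
    12 gray
      6 gray
      6 black
      10 gray
        1 gray
          5 gray
            5→7: 7 black — skip
            8 gray
              8→6: 6 black — skip
            8 black
            11 gray
              11→2: 2 black — skip
              11→6: 6 black — skip
              11→8: 8 black — skip
            11 black
          5 black
          1→8: 8 black — skip
        1 black
        10→3: 3 is gray → back edge
First back edge: 10 → 3.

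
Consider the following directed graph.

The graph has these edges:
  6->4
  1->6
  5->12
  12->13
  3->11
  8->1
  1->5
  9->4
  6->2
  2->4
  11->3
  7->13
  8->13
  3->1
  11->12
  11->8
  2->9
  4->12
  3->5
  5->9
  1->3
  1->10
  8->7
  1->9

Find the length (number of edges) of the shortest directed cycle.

2

For each vertex v, BFS finds the shortest path from v back to v.
The shortest such closed walk is 1 → 3 → 1, length 2.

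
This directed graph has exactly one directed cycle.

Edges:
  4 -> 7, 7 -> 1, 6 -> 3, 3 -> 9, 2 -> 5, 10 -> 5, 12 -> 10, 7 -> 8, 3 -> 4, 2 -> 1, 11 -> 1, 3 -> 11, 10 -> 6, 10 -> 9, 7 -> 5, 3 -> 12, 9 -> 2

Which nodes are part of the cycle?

3, 6, 10, 12

DFS with gray/black marking from 3:
3 gray
  9 gray
    2 gray
      1 gray
      1 black
      5 gray
      5 black
    2 black
  9 black
  12 gray
    10 gray
      10→5: 5 black — skip
      10→9: 9 black — skip
      6 gray
        6→3: 3 is gray → back edge
Back edge closes the cycle 3 → 12 → 10 → 6 → 3; its vertices are {3, 6, 10, 12}.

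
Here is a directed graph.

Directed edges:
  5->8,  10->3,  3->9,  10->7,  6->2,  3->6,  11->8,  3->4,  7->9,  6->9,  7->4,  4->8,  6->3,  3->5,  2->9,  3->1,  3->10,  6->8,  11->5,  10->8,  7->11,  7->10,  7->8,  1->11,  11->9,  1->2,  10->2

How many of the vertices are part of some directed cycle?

A vertex is on a directed cycle iff it belongs to a strongly connected component of size ≥ 2 (or has a self-loop).
The vertices on cycles are {3, 6, 7, 10} — 4 in total.

4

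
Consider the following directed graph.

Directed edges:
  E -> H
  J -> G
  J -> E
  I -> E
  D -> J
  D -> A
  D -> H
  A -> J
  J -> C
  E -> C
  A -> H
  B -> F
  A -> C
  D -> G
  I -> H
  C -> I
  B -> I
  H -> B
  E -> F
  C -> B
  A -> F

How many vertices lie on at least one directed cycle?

5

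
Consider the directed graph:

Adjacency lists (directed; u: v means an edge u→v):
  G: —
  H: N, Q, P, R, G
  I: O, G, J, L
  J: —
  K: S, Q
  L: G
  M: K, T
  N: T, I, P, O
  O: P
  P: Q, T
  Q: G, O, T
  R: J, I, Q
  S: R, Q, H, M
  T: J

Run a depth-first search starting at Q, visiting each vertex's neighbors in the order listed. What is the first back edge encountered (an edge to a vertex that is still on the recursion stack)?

P→Q

DFS from Q (visiting each vertex's neighbors in the order listed); mark gray on enter, black on exit:
Q gray
  G gray
  G black
  O gray
    P gray
      P→Q: Q is gray → back edge
First back edge: P → Q.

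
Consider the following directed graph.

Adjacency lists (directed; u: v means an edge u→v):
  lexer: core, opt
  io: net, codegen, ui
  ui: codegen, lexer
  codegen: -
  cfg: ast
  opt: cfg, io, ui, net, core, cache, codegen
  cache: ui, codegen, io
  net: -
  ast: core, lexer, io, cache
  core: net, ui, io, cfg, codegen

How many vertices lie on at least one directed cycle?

A vertex is on a directed cycle iff it belongs to a strongly connected component of size ≥ 2 (or has a self-loop).
The vertices on cycles are {io, ui, ast, cfg, opt, core, cache, lexer} — 8 in total.

8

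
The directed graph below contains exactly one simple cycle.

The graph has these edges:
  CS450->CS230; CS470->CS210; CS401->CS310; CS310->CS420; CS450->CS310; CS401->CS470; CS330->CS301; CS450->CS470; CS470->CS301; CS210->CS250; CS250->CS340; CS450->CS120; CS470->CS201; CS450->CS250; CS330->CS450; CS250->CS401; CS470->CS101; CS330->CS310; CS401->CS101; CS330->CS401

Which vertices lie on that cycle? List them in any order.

CS210, CS250, CS401, CS470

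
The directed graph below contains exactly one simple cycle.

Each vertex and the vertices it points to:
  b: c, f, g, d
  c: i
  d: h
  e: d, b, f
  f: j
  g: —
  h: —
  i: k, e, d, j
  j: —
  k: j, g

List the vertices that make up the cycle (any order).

DFS with gray/black marking from i:
i gray
  k gray
    j gray
    j black
    g gray
    g black
  k black
  e gray
    d gray
      h gray
      h black
    d black
    b gray
      c gray
        c→i: i is gray → back edge
Back edge closes the cycle i → e → b → c → i; its vertices are {b, c, e, i}.

b, c, e, i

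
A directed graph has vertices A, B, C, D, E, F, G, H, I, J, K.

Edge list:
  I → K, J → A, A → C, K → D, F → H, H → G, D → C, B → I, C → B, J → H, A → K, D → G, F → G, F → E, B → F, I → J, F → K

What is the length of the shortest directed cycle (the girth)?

For each vertex v, BFS finds the shortest path from v back to v.
The shortest such closed walk is B → I → K → D → C → B, length 5.

5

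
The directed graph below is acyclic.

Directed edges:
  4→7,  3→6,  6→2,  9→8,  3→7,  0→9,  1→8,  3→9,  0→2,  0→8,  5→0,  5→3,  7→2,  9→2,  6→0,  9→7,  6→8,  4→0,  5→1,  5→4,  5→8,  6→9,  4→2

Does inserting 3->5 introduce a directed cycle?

Adding 3→5 creates a cycle iff 5 can already reach 3.
Path from 5: 5 → 3.
So 5 → … → 3 → 5 is a cycle.

Yes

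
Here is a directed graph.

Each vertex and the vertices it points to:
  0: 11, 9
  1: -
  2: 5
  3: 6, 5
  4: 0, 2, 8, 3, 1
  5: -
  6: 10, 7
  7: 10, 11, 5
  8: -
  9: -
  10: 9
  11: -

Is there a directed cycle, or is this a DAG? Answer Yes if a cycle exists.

No

DFS with white/gray/black marking, starting from 9:
9 gray
9 black
0 gray
  11 gray
  11 black
  0→9: 9 black — skip
0 black
1 gray
1 black
2 gray
  5 gray
  5 black
2 black
3 gray
  6 gray
    10 gray
      10→9: 9 black — skip
    10 black
    7 gray
      7→10: 10 black — skip
      7→11: 11 black — skip
      7→5: 5 black — skip
    7 black
  6 black
  3→5: 5 black — skip
3 black
4 gray
  4→0: 0 black — skip
  4→2: 2 black — skip
  8 gray
  8 black
  4→3: 3 black — skip
  4→1: 1 black — skip
4 black
Every edge goes to a white or black vertex — no back edge, so the graph is acyclic.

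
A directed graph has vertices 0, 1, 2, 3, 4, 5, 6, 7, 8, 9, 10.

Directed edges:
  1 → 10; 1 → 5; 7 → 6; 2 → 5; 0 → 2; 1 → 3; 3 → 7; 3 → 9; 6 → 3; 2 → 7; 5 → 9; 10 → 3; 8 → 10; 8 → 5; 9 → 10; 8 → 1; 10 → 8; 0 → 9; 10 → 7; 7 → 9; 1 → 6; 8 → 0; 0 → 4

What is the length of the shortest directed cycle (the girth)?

2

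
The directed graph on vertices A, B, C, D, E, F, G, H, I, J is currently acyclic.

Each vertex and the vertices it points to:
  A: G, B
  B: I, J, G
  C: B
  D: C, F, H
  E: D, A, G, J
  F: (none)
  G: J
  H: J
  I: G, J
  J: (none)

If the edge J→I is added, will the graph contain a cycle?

Yes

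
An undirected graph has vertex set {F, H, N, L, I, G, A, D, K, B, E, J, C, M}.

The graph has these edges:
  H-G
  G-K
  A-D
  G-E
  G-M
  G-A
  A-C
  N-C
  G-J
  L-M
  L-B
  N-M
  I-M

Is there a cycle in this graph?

Yes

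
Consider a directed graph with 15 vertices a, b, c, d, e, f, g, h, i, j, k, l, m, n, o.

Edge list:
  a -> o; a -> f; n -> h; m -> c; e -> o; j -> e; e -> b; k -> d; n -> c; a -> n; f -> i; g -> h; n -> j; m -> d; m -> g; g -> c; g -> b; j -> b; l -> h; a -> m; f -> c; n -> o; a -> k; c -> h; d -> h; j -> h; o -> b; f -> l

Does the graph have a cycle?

DFS with white/gray/black marking, starting from i:
i gray
i black
a gray
  n gray
    j gray
      b gray
      b black
      e gray
        o gray
          o→b: b black — skip
        o black
        e→b: b black — skip
      e black
      h gray
      h black
    j black
    c gray
      c→h: h black — skip
    c black
    n→o: o black — skip
    n→h: h black — skip
  n black
  k gray
    d gray
      d→h: h black — skip
    d black
  k black
  f gray
    l gray
      l→h: h black — skip
    l black
    f→i: i black — skip
    f→c: c black — skip
  f black
  a→o: o black — skip
  m gray
    m→c: c black — skip
    g gray
      g→c: c black — skip
      g→b: b black — skip
      g→h: h black — skip
    g black
    m→d: d black — skip
  m black
a black
Every edge goes to a white or black vertex — no back edge, so the graph is acyclic.

No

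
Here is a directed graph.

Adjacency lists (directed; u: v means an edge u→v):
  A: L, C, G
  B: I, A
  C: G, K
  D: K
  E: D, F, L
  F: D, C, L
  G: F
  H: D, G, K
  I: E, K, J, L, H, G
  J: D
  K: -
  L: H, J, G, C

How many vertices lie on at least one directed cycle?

A vertex is on a directed cycle iff it belongs to a strongly connected component of size ≥ 2 (or has a self-loop).
The vertices on cycles are {C, F, G, H, L} — 5 in total.

5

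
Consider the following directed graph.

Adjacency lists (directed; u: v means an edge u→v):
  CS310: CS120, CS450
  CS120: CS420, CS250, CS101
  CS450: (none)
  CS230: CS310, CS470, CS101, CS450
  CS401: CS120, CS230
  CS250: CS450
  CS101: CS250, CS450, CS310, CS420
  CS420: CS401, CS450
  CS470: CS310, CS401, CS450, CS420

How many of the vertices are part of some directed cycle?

A vertex is on a directed cycle iff it belongs to a strongly connected component of size ≥ 2 (or has a self-loop).
The vertices on cycles are {CS101, CS120, CS230, CS310, CS401, CS420, CS470} — 7 in total.

7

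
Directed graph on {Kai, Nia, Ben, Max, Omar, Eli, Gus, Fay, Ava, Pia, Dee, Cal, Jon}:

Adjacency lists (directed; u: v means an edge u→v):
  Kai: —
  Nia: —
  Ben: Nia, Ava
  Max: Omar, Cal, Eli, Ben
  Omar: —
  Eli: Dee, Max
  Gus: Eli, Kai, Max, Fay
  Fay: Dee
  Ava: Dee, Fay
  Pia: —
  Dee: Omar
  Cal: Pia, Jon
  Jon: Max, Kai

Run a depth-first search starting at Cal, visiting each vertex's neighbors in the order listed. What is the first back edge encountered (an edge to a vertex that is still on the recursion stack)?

Max->Cal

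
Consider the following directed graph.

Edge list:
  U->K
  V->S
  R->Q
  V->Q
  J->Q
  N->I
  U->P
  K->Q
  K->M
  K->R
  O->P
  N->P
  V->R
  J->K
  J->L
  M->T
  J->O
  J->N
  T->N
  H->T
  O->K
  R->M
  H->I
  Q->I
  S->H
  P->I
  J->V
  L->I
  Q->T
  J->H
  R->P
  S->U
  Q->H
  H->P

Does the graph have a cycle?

No

DFS with white/gray/black marking, starting from K:
K gray
  M gray
    T gray
      N gray
        P gray
          I gray
          I black
        P black
        N→I: I black — skip
      N black
    T black
  M black
  R gray
    Q gray
      Q→I: I black — skip
      Q→T: T black — skip
      H gray
        H→P: P black — skip
        H→I: I black — skip
        H→T: T black — skip
      H black
    Q black
    R→M: M black — skip
    R→P: P black — skip
  R black
  K→Q: Q black — skip
K black
J gray
  J→K: K black — skip
  O gray
    O→P: P black — skip
    O→K: K black — skip
  O black
  L gray
    L→I: I black — skip
  L black
  J→N: N black — skip
  V gray
    V→R: R black — skip
    S gray
      U gray
        U→K: K black — skip
        U→P: P black — skip
      U black
      S→H: H black — skip
    S black
    V→Q: Q black — skip
  V black
  J→H: H black — skip
  J→Q: Q black — skip
J black
Every edge goes to a white or black vertex — no back edge, so the graph is acyclic.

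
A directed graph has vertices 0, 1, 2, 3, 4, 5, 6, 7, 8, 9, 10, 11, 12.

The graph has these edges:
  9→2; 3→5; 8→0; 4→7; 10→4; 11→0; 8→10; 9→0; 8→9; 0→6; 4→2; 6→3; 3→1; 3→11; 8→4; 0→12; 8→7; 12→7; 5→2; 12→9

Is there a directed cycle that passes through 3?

Yes

3 is on a cycle iff 3 can reach itself via ≥1 edge.
3 → 11 → 0 → 6 → 3 — yes.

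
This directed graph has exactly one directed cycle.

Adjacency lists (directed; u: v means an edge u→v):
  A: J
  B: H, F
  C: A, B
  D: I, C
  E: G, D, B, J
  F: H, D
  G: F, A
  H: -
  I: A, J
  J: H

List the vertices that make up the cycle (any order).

DFS with gray/black marking from D:
D gray
  I gray
    A gray
      J gray
        H gray
        H black
      J black
    A black
    I→J: J black — skip
  I black
  C gray
    C→A: A black — skip
    B gray
      B→H: H black — skip
      F gray
        F→H: H black — skip
        F→D: D is gray → back edge
Back edge closes the cycle D → C → B → F → D; its vertices are {B, C, D, F}.

B, C, D, F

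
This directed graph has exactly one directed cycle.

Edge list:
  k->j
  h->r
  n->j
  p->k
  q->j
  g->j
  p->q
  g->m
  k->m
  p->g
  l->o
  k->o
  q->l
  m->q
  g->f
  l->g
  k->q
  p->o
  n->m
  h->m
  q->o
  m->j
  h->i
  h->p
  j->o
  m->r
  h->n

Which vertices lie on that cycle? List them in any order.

DFS with gray/black marking from g:
g gray
  f gray
  f black
  j gray
    o gray
    o black
  j black
  m gray
    m→j: j black — skip
    q gray
      q→j: j black — skip
      l gray
        l→o: o black — skip
        l→g: g is gray → back edge
Back edge closes the cycle g → m → q → l → g; its vertices are {g, l, m, q}.

g, l, m, q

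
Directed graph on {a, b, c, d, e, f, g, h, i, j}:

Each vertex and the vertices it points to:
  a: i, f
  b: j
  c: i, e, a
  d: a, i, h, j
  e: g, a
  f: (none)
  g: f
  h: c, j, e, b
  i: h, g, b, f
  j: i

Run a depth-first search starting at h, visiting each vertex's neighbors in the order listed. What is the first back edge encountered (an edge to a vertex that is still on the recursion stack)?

i->h

DFS from h (visiting each vertex's neighbors in the order listed); mark gray on enter, black on exit:
h gray
  c gray
    i gray
      i→h: h is gray → back edge
First back edge: i → h.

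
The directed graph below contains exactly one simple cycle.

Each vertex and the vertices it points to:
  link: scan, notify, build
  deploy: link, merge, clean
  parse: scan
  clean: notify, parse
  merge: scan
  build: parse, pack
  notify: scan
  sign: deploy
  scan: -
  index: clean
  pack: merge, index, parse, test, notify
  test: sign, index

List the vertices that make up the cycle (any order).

link, pack, sign, test, build, deploy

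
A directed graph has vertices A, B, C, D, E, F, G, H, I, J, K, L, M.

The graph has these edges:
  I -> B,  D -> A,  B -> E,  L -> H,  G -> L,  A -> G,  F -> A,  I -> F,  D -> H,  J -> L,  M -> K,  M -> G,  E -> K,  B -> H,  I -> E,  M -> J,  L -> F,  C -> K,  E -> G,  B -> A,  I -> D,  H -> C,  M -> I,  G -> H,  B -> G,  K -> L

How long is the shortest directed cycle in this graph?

For each vertex v, BFS finds the shortest path from v back to v.
The shortest such closed walk is L → H → C → K → L, length 4.

4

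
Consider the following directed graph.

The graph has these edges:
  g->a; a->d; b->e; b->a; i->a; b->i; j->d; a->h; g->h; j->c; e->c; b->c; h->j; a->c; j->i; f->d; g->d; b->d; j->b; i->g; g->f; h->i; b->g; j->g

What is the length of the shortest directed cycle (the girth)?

For each vertex v, BFS finds the shortest path from v back to v.
The shortest such closed walk is j → g → h → j, length 3.

3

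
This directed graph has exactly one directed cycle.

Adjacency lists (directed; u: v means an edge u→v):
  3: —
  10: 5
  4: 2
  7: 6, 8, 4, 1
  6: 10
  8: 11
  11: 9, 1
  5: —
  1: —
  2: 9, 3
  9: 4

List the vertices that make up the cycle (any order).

2, 4, 9

DFS with gray/black marking from 4:
4 gray
  2 gray
    9 gray
      9→4: 4 is gray → back edge
Back edge closes the cycle 4 → 2 → 9 → 4; its vertices are {2, 4, 9}.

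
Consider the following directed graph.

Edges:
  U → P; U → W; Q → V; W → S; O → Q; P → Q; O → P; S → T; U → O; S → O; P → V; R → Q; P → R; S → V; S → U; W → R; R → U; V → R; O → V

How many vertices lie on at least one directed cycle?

8

A vertex is on a directed cycle iff it belongs to a strongly connected component of size ≥ 2 (or has a self-loop).
The vertices on cycles are {O, P, Q, R, S, U, V, W} — 8 in total.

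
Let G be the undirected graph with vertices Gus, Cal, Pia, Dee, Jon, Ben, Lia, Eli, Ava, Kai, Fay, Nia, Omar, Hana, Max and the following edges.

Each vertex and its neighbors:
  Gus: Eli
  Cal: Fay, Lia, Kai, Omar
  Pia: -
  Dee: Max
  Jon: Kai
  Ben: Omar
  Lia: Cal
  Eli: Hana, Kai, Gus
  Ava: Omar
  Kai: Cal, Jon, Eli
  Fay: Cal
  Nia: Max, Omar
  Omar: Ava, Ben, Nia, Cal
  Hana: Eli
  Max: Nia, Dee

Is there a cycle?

No

DFS, tracking each vertex's parent; an edge to a visited non-parent vertex closes a cycle.
Start from Fay:
visit Fay (parent –)
  visit Cal (parent Fay)
    Cal–Fay: parent, skip
    visit Lia (parent Cal)
      Lia–Cal: parent, skip
    visit Kai (parent Cal)
      Kai–Cal: parent, skip
      visit Jon (parent Kai)
        Jon–Kai: parent, skip
      visit Eli (parent Kai)
        visit Hana (parent Eli)
          Hana–Eli: parent, skip
        Eli–Kai: parent, skip
        visit Gus (parent Eli)
          Gus–Eli: parent, skip
    visit Omar (parent Cal)
      visit Ava (parent Omar)
        Ava–Omar: parent, skip
      visit Ben (parent Omar)
        Ben–Omar: parent, skip
      visit Nia (parent Omar)
        visit Max (parent Nia)
          Max–Nia: parent, skip
          visit Dee (parent Max)
            Dee–Max: parent, skip
        Nia–Omar: parent, skip
      Omar–Cal: parent, skip
visit Pia (parent –)
No non-parent visited neighbor found — the graph is a forest.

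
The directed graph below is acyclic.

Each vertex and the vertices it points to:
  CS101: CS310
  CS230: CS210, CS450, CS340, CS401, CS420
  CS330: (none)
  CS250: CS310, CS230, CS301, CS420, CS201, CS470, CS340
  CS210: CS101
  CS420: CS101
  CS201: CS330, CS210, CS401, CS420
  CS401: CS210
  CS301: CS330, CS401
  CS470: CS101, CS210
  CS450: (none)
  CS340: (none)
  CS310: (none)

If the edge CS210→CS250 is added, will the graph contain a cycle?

Adding CS210→CS250 creates a cycle iff CS250 can already reach CS210.
Path from CS250: CS250 → CS230 → CS210.
So CS250 → … → CS210 → CS250 is a cycle.

Yes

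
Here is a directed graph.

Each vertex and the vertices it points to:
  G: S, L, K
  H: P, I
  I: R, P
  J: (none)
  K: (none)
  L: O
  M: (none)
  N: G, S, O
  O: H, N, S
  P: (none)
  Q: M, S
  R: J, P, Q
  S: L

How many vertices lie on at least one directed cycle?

9

A vertex is on a directed cycle iff it belongs to a strongly connected component of size ≥ 2 (or has a self-loop).
The vertices on cycles are {G, H, I, L, N, O, Q, R, S} — 9 in total.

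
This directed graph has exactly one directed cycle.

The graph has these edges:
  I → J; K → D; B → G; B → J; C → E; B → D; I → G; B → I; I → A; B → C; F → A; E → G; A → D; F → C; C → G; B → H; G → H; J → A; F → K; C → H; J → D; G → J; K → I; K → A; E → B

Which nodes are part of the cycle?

DFS with gray/black marking from C:
C gray
  E gray
    B gray
      B→C: C is gray → back edge
Back edge closes the cycle C → E → B → C; its vertices are {B, C, E}.

B, C, E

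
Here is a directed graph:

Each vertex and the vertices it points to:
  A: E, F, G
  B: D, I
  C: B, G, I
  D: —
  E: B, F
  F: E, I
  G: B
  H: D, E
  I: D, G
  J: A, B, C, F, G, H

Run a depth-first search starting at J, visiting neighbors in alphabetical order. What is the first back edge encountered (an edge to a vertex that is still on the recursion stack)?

G->B

DFS from J (visiting neighbors in alphabetical order); mark gray on enter, black on exit:
J gray
  A gray
    E gray
      B gray
        D gray
        D black
        I gray
          I→D: D black — skip
          G gray
            G→B: B is gray → back edge
First back edge: G → B.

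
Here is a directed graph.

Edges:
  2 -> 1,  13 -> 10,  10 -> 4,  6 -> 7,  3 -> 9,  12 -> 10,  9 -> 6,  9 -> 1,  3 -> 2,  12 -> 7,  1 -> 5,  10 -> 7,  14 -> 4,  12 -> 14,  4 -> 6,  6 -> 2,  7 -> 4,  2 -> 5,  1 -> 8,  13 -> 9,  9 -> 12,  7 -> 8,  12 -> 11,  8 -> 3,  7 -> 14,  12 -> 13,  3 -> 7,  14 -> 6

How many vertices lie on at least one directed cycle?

12

A vertex is on a directed cycle iff it belongs to a strongly connected component of size ≥ 2 (or has a self-loop).
The vertices on cycles are {1, 2, 3, 4, 6, 7, 8, 9, 10, 12, 13, 14} — 12 in total.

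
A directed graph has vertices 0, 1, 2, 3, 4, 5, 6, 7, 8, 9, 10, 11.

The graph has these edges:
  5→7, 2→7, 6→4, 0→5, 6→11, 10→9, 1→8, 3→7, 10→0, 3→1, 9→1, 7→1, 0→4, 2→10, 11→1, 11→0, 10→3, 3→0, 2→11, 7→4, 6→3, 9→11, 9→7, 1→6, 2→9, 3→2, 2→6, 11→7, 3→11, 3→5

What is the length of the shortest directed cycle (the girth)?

For each vertex v, BFS finds the shortest path from v back to v.
The shortest such closed walk is 10 → 3 → 2 → 10, length 3.

3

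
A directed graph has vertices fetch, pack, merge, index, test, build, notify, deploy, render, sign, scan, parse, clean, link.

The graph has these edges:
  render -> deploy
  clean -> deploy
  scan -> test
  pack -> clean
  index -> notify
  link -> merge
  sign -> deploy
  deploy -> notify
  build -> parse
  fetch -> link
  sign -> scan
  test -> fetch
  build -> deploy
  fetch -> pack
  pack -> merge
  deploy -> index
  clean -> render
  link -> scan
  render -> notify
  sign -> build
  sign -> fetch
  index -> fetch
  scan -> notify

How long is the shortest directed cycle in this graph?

For each vertex v, BFS finds the shortest path from v back to v.
The shortest such closed walk is fetch → link → scan → test → fetch, length 4.

4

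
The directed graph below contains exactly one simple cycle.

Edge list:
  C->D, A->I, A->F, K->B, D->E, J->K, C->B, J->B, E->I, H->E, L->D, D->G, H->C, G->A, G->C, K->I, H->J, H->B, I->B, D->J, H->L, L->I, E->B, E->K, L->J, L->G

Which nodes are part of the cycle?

DFS with gray/black marking from G:
G gray
  C gray
    D gray
      D→G: G is gray → back edge
Back edge closes the cycle G → C → D → G; its vertices are {C, D, G}.

C, D, G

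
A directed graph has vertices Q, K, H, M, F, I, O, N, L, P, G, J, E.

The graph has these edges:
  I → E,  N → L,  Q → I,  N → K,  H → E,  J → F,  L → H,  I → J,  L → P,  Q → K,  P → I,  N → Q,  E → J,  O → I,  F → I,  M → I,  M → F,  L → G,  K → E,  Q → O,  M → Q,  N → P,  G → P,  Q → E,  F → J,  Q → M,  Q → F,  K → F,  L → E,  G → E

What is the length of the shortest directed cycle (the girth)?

2

For each vertex v, BFS finds the shortest path from v back to v.
The shortest such closed walk is Q → M → Q, length 2.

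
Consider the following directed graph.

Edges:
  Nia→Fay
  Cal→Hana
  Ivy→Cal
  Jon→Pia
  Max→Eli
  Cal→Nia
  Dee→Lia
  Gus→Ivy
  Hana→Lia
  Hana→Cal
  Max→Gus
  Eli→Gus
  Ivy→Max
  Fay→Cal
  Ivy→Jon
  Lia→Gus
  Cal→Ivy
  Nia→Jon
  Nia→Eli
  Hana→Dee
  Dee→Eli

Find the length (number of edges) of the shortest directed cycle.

For each vertex v, BFS finds the shortest path from v back to v.
The shortest such closed walk is Cal → Hana → Cal, length 2.

2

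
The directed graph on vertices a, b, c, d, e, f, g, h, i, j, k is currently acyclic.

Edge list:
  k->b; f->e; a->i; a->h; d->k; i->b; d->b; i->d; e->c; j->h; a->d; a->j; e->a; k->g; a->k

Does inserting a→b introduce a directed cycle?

Adding a→b creates a cycle iff b can already reach a.
Explore from b: no path reaches a. The graph stays acyclic.

No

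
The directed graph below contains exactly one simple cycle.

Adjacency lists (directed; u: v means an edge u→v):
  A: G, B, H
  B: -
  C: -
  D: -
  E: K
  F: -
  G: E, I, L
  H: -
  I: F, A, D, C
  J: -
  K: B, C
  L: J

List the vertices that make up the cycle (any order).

DFS with gray/black marking from G:
G gray
  E gray
    K gray
      B gray
      B black
      C gray
      C black
    K black
  E black
  I gray
    F gray
    F black
    A gray
      A→G: G is gray → back edge
Back edge closes the cycle G → I → A → G; its vertices are {A, G, I}.

A, G, I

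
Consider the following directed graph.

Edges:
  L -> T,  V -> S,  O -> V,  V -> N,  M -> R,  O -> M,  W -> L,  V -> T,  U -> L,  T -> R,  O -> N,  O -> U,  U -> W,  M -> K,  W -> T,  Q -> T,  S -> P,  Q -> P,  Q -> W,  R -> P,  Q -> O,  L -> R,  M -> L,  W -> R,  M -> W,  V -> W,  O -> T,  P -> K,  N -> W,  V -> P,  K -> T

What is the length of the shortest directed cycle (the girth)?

4

For each vertex v, BFS finds the shortest path from v back to v.
The shortest such closed walk is P → K → T → R → P, length 4.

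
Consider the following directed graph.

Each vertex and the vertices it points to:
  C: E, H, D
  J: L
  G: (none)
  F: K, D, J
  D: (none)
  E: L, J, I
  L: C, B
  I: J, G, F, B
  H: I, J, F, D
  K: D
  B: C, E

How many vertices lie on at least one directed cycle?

8

A vertex is on a directed cycle iff it belongs to a strongly connected component of size ≥ 2 (or has a self-loop).
The vertices on cycles are {B, C, E, F, H, I, J, L} — 8 in total.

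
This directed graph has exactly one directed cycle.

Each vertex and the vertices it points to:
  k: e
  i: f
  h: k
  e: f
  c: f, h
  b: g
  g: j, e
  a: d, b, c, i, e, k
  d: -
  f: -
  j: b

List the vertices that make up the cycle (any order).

DFS with gray/black marking from b:
b gray
  g gray
    j gray
      j→b: b is gray → back edge
Back edge closes the cycle b → g → j → b; its vertices are {b, g, j}.

b, g, j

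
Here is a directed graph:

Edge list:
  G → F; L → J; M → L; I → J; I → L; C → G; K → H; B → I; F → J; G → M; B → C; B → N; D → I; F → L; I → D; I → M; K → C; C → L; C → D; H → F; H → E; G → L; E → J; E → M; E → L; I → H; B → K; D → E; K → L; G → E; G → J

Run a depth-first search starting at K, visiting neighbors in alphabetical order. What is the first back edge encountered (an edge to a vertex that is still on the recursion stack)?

DFS from K (visiting neighbors in alphabetical order); mark gray on enter, black on exit:
K gray
  C gray
    D gray
      E gray
        J gray
        J black
        L gray
          L→J: J black — skip
        L black
        M gray
          M→L: L black — skip
        M black
      E black
      I gray
        I→D: D is gray → back edge
First back edge: I → D.

I->D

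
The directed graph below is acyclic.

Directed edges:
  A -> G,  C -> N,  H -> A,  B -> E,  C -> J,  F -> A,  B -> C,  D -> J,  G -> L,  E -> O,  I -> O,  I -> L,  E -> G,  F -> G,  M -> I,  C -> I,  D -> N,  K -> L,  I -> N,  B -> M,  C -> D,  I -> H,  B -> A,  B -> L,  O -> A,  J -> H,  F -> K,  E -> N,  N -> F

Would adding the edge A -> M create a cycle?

Yes

Adding A→M creates a cycle iff M can already reach A.
Path from M: M → I → H → A.
So M → … → A → M is a cycle.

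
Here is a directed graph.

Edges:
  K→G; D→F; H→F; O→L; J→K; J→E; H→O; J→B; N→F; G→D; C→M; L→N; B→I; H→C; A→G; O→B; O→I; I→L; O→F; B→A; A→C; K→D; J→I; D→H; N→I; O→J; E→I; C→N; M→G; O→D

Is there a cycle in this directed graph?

Yes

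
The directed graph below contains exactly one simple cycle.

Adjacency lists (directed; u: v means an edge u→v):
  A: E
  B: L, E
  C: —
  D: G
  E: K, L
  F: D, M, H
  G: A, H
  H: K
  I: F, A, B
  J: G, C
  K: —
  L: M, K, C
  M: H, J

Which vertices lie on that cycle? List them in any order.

A, E, G, J, L, M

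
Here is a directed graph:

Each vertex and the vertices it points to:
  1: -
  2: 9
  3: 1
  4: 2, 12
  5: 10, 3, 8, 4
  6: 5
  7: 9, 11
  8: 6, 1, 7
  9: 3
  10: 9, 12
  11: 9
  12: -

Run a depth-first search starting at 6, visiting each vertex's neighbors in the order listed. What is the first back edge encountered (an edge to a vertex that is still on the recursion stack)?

DFS from 6 (visiting each vertex's neighbors in the order listed); mark gray on enter, black on exit:
6 gray
  5 gray
    10 gray
      9 gray
        3 gray
          1 gray
          1 black
        3 black
      9 black
      12 gray
      12 black
    10 black
    5→3: 3 black — skip
    8 gray
      8→6: 6 is gray → back edge
First back edge: 8 → 6.

8->6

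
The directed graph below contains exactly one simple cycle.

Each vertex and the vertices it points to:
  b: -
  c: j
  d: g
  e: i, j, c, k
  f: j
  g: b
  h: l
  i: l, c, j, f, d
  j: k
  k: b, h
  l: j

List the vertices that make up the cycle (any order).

h, j, k, l

DFS with gray/black marking from k:
k gray
  b gray
  b black
  h gray
    l gray
      j gray
        j→k: k is gray → back edge
Back edge closes the cycle k → h → l → j → k; its vertices are {h, j, k, l}.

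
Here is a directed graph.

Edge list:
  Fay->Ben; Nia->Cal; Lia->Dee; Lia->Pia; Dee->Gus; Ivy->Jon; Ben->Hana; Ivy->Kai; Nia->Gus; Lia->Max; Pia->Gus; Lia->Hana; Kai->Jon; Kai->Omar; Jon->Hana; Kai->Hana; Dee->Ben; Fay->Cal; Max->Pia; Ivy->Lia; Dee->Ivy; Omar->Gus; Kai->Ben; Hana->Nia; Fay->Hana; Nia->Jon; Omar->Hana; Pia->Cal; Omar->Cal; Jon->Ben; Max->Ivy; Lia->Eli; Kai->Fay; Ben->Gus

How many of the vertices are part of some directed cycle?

A vertex is on a directed cycle iff it belongs to a strongly connected component of size ≥ 2 (or has a self-loop).
The vertices on cycles are {Ben, Dee, Ivy, Jon, Lia, Max, Nia, Hana} — 8 in total.

8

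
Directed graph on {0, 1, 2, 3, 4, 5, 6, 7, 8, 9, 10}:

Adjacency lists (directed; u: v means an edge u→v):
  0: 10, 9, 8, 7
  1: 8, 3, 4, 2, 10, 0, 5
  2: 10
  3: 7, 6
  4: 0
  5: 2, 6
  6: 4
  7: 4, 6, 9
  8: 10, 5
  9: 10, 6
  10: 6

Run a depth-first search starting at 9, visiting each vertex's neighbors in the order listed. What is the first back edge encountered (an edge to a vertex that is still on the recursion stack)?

0→10

DFS from 9 (visiting each vertex's neighbors in the order listed); mark gray on enter, black on exit:
9 gray
  10 gray
    6 gray
      4 gray
        0 gray
          0→10: 10 is gray → back edge
First back edge: 0 → 10.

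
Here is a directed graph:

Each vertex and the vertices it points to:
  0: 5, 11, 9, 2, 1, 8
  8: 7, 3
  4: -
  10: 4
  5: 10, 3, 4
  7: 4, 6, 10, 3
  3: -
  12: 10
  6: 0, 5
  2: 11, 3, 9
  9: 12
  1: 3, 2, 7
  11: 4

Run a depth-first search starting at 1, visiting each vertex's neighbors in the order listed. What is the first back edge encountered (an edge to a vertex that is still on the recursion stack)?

0→1

DFS from 1 (visiting each vertex's neighbors in the order listed); mark gray on enter, black on exit:
1 gray
  3 gray
  3 black
  2 gray
    11 gray
      4 gray
      4 black
    11 black
    2→3: 3 black — skip
    9 gray
      12 gray
        10 gray
          10→4: 4 black — skip
        10 black
      12 black
    9 black
  2 black
  7 gray
    7→4: 4 black — skip
    6 gray
      0 gray
        5 gray
          5→10: 10 black — skip
          5→3: 3 black — skip
          5→4: 4 black — skip
        5 black
        0→11: 11 black — skip
        0→9: 9 black — skip
        0→2: 2 black — skip
        0→1: 1 is gray → back edge
First back edge: 0 → 1.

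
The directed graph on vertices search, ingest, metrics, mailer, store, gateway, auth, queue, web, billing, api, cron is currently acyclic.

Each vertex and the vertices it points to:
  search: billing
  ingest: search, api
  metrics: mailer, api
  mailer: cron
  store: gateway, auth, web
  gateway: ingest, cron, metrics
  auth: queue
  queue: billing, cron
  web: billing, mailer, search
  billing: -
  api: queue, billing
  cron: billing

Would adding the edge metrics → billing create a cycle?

Adding metrics→billing creates a cycle iff billing can already reach metrics.
Explore from billing: no path reaches metrics. The graph stays acyclic.

No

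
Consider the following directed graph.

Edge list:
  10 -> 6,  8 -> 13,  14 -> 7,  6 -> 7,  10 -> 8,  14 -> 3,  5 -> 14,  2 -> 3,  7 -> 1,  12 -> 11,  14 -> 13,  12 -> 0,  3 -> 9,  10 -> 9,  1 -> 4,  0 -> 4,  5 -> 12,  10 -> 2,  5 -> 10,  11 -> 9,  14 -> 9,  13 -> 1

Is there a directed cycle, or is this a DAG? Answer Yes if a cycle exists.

DFS with white/gray/black marking, starting from 14:
14 gray
  7 gray
    1 gray
      4 gray
      4 black
    1 black
  7 black
  3 gray
    9 gray
    9 black
  3 black
  14→9: 9 black — skip
  13 gray
    13→1: 1 black — skip
  13 black
14 black
0 gray
  0→4: 4 black — skip
0 black
2 gray
  2→3: 3 black — skip
2 black
5 gray
  12 gray
    11 gray
      11→9: 9 black — skip
    11 black
    12→0: 0 black — skip
  12 black
  5→14: 14 black — skip
  10 gray
    6 gray
      6→7: 7 black — skip
    6 black
    10→2: 2 black — skip
    10→9: 9 black — skip
    8 gray
      8→13: 13 black — skip
    8 black
  10 black
5 black
Every edge goes to a white or black vertex — no back edge, so the graph is acyclic.

No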